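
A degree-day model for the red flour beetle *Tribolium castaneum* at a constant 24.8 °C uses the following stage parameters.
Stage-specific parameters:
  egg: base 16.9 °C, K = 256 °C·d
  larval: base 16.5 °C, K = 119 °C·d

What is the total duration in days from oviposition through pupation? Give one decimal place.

egg: 256 / (24.8 − 16.9) = 256 / 7.9 = 32.405 d.
larval: 119 / (24.8 − 16.5) = 119 / 8.3 = 14.337 d.
Sum = 46.742 ≈ 46.7 days.

46.7 days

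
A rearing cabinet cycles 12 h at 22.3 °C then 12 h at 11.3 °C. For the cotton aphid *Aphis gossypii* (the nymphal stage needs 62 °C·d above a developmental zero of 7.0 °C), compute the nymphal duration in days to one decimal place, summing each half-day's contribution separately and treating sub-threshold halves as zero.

6.3 days

Day half: max(0, 22.3 − 7.0) × 0.5 = 15.3 × 0.5 = 7.65 DD.
Night half: max(0, 11.3 − 7.0) × 0.5 = 4.3 × 0.5 = 2.15 DD.
Per 24 h: 9.80 DD/day.
Duration = 62 / 9.80 = 6.327 ≈ 6.3 days.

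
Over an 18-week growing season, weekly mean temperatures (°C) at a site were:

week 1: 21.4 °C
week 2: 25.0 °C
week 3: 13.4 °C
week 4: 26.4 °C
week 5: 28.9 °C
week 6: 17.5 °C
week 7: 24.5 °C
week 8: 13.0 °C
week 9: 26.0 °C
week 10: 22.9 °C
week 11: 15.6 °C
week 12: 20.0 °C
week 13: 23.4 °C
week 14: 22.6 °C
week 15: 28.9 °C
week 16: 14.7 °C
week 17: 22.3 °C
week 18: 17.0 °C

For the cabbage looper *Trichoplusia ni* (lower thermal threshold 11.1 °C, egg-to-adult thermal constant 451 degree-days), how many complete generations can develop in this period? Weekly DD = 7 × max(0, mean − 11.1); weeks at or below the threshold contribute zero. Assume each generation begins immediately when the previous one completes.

2 generations

Weekly DD (7 × max(0, T̄ − 11.1)): 72.1, 97.3, 16.1, 107.1, 124.6, 44.8, 93.8, 13.3, 104.3, 82.6, 31.5, 62.3, 86.1, 80.5, 124.6, 25.2, 78.4, 41.3.
Season total = 1285.9 DD.
Complete generations = ⌊1285.9 / 451⌋ = 2.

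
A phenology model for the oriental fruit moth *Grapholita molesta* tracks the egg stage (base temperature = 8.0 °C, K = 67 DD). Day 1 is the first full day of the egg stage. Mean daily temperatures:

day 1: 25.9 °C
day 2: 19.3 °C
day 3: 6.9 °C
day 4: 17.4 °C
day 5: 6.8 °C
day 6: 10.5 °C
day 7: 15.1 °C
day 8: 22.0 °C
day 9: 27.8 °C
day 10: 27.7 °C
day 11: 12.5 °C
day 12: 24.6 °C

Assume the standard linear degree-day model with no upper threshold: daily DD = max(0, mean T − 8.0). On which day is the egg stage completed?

day 9

Daily DD above 8.0 °C: 17.9, 11.3, 0.0, 9.4, 0.0, 2.5, 7.1, 14.0, 19.8, 19.7, 4.5, 16.6.
Cumulative: 17.9, 29.2, 29.2, 38.6, 38.6, 41.1, 48.2, 62.2, 82.0, 101.7, 106.2, 122.8.
The total first reaches 67 DD on day 9.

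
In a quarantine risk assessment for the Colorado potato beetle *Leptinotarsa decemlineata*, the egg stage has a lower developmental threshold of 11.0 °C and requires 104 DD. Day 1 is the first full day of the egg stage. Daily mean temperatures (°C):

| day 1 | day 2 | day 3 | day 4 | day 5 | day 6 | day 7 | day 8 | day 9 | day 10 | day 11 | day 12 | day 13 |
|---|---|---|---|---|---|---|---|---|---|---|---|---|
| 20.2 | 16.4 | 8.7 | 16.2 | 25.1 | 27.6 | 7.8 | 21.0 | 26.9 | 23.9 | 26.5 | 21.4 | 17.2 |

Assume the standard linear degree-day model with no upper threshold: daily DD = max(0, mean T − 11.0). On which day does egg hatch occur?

day 11

Daily DD above 11.0 °C: 9.2, 5.4, 0.0, 5.2, 14.1, 16.6, 0.0, 10.0, 15.9, 12.9, 15.5, 10.4, 6.2.
Cumulative: 9.2, 14.6, 14.6, 19.8, 33.9, 50.5, 50.5, 60.5, 76.4, 89.3, 104.8, 115.2, 121.4.
The total first reaches 104 DD on day 11.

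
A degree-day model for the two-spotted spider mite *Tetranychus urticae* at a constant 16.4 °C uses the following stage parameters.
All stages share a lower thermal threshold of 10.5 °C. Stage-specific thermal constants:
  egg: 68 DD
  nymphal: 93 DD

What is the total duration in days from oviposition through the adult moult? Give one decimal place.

27.3 days

Daily accumulation at 16.4 °C = 16.4 − 10.5 = 5.9 DD/day.
Total K = 68 + 93 = 161 DD.
Total duration = 161 / 5.9 = 27.288 ≈ 27.3 days.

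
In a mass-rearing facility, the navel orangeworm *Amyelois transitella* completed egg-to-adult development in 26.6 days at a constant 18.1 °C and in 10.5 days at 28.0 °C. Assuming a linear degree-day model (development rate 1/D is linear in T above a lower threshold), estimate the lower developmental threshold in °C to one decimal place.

11.6 °C

Equal thermal constants: D₁(T₁ − T_b) = D₂(T₂ − T_b).
26.6·(18.1 − T_b) = 10.5·(28.0 − T_b)
T_b = (26.6·18.1 − 10.5·28.0) / (26.6 − 10.5) = 187.46 / 16.1 = 11.643 °C ≈ 11.6 °C.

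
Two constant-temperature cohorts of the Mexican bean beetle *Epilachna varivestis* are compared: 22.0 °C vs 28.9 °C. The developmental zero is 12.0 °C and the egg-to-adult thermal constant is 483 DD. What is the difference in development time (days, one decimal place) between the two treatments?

19.7 days

At 22.0 °C: 483 / (22.0 − 12.0) = 483 / 10.0 = 48.300 d.
At 28.9 °C: 483 / (28.9 − 12.0) = 483 / 16.9 = 28.580 d.
Difference = |48.300 − 28.580| = 19.720 ≈ 19.7 days.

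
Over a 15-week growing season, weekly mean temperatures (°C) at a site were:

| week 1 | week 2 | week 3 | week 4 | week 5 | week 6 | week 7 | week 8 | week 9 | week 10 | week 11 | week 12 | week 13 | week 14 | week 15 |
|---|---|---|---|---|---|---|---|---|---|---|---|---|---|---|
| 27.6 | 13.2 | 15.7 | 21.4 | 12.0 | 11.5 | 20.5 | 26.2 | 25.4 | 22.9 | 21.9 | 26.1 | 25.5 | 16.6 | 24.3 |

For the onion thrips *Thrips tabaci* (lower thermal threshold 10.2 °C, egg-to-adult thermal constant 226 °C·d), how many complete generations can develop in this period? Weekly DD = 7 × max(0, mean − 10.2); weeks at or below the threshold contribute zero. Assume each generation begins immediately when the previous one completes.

Weekly DD (7 × max(0, T̄ − 10.2)): 121.8, 21.0, 38.5, 78.4, 12.6, 9.1, 72.1, 112.0, 106.4, 88.9, 81.9, 111.3, 107.1, 44.8, 98.7.
Season total = 1104.6 DD.
Complete generations = ⌊1104.6 / 226⌋ = 4.

4 generations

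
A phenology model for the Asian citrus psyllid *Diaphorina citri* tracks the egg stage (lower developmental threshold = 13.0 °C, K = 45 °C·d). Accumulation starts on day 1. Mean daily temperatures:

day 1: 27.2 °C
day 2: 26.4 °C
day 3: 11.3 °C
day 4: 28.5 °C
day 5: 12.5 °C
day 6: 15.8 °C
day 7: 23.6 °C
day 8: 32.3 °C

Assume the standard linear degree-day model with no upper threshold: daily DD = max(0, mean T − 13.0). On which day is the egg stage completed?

Daily DD above 13.0 °C: 14.2, 13.4, 0.0, 15.5, 0.0, 2.8, 10.6, 19.3.
Cumulative: 14.2, 27.6, 27.6, 43.1, 43.1, 45.9, 56.5, 75.8.
The total first reaches 45 DD on day 6.

day 6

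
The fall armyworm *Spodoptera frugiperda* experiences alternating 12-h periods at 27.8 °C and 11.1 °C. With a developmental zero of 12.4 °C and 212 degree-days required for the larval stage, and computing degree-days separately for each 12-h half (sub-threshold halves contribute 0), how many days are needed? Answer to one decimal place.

Day half: max(0, 27.8 − 12.4) × 0.5 = 15.4 × 0.5 = 7.70 DD.
Night half: max(0, 11.1 − 12.4) × 0.5 = 0.0 × 0.5 = 0.00 DD.
Per 24 h: 7.70 DD/day.
Duration = 212 / 7.70 = 27.532 ≈ 27.5 days.

27.5 days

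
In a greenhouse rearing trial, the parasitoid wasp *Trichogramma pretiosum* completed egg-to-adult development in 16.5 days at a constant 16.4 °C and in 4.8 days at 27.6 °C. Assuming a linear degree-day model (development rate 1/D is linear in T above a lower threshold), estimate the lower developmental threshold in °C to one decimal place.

Linear rate model ⇒ the product D·(T − T_b) is constant across temperatures.
16.5·(16.4 − T_b) = 4.8·(27.6 − T_b)
T_b = (16.5·16.4 − 4.8·27.6) / (16.5 − 4.8) = 138.12 / 11.7 = 11.805 °C ≈ 11.8 °C.

11.8 °C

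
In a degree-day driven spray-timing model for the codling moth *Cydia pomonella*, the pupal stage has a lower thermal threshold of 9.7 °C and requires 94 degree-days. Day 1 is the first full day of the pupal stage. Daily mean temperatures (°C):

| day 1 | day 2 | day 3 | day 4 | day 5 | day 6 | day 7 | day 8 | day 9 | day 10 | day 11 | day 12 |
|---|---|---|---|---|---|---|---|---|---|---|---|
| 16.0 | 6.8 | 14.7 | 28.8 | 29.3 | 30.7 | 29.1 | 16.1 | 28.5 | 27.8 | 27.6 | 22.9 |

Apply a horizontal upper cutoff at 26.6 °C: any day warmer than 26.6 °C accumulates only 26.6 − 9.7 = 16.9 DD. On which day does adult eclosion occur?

Daily DD above 9.7 °C (capped at 16.9): 6.3, 0.0, 5.0, 16.9, 16.9, 16.9, 16.9, 6.4, 16.9, 16.9, 16.9, 13.2.
Cumulative: 6.3, 6.3, 11.3, 28.2, 45.1, 62.0, 78.9, 85.3, 102.2, 119.1, 136.0, 149.2.
The total first reaches 94 DD on day 9.

day 9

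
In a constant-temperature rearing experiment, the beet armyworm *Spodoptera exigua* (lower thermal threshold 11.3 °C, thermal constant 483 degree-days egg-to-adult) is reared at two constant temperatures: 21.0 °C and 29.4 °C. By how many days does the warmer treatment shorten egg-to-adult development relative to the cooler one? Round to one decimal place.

23.1 days

At 21.0 °C: 483 / (21.0 − 11.3) = 483 / 9.7 = 49.794 d.
At 29.4 °C: 483 / (29.4 − 11.3) = 483 / 18.1 = 26.685 d.
Difference = |49.794 − 26.685| = 23.109 ≈ 23.1 days.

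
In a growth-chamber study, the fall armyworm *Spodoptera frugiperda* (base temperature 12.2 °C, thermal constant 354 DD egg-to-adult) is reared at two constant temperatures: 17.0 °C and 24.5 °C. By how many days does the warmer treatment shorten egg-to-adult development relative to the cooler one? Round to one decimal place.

45.0 days

At 17.0 °C: 354 / (17.0 − 12.2) = 354 / 4.8 = 73.750 d.
At 24.5 °C: 354 / (24.5 − 12.2) = 354 / 12.3 = 28.780 d.
Difference = |73.750 − 28.780| = 44.970 ≈ 45.0 days.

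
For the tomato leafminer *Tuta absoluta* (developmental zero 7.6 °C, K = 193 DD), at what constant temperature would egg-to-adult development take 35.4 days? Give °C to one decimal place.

Required daily accumulation = 193 / 35.4 = 5.452 DD/day.
T = T_base + 5.452 = 7.6 + 5.452 = 13.052 ≈ 13.1 °C.

13.1 °C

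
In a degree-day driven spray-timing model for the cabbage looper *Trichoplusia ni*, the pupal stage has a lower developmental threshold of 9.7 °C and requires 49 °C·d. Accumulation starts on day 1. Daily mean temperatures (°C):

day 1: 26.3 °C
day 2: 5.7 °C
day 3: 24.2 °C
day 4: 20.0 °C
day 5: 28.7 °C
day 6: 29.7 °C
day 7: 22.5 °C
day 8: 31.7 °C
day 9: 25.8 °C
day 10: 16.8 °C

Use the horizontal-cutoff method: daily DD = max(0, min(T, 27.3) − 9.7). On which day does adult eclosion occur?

day 5

Daily DD above 9.7 °C (capped at 17.6): 16.6, 0.0, 14.5, 10.3, 17.6, 17.6, 12.8, 17.6, 16.1, 7.1.
Cumulative: 16.6, 16.6, 31.1, 41.4, 59.0, 76.6, 89.4, 107.0, 123.1, 130.2.
The total first reaches 49 DD on day 5.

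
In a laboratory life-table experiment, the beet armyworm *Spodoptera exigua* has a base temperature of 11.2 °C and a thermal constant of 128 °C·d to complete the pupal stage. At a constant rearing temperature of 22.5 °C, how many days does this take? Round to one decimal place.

11.3 days

Daily accumulation = 22.5 − 11.2 = 11.3 DD/day.
Duration = 128 / 11.3 = 11.327 ≈ 11.3 days.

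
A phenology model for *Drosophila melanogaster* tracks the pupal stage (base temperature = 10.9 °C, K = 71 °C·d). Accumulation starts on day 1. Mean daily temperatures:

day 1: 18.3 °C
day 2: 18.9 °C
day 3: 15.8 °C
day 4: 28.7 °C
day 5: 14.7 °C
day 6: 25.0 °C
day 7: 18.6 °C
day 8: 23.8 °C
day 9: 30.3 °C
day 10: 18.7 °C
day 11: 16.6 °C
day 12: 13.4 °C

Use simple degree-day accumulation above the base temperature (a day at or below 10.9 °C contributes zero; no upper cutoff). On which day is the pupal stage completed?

Daily DD above 10.9 °C: 7.4, 8.0, 4.9, 17.8, 3.8, 14.1, 7.7, 12.9, 19.4, 7.8, 5.7, 2.5.
Cumulative: 7.4, 15.4, 20.3, 38.1, 41.9, 56.0, 63.7, 76.6, 96.0, 103.8, 109.5, 112.0.
The total first reaches 71 DD on day 8.

day 8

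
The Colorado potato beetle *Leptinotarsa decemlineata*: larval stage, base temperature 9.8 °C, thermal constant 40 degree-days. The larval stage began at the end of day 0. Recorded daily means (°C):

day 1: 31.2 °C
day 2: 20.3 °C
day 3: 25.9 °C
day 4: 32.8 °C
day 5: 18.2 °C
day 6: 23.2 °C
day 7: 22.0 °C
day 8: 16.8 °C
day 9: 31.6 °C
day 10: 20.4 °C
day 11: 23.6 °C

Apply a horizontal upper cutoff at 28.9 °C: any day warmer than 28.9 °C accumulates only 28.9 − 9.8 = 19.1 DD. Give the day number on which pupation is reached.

day 3

Daily DD above 9.8 °C (capped at 19.1): 19.1, 10.5, 16.1, 19.1, 8.4, 13.4, 12.2, 7.0, 19.1, 10.6, 13.8.
Cumulative: 19.1, 29.6, 45.7, 64.8, 73.2, 86.6, 98.8, 105.8, 124.9, 135.5, 149.3.
The total first reaches 40 DD on day 3.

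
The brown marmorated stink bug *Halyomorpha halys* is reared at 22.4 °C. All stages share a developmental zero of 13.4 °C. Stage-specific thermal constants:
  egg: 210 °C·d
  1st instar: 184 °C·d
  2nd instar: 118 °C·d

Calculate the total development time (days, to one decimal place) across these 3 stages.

Daily accumulation at 22.4 °C = 22.4 − 13.4 = 9.0 DD/day.
Total K = 210 + 184 + 118 = 512 DD.
Total duration = 512 / 9.0 = 56.889 ≈ 56.9 days.

56.9 days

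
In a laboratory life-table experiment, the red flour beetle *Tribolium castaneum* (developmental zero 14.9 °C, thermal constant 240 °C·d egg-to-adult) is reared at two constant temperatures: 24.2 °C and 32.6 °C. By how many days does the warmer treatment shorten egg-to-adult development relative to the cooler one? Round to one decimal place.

12.2 days

At 24.2 °C: 240 / (24.2 − 14.9) = 240 / 9.3 = 25.806 d.
At 32.6 °C: 240 / (32.6 − 14.9) = 240 / 17.7 = 13.559 d.
Difference = |25.806 − 13.559| = 12.247 ≈ 12.2 days.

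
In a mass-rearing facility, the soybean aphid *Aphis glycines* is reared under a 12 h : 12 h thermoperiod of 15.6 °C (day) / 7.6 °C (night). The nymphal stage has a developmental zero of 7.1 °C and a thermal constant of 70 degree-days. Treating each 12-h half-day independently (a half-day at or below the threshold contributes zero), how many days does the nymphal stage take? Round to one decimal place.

15.6 days

Day half: max(0, 15.6 − 7.1) × 0.5 = 8.5 × 0.5 = 4.25 DD.
Night half: max(0, 7.6 − 7.1) × 0.5 = 0.5 × 0.5 = 0.25 DD.
Per 24 h: 4.50 DD/day.
Duration = 70 / 4.50 = 15.556 ≈ 15.6 days.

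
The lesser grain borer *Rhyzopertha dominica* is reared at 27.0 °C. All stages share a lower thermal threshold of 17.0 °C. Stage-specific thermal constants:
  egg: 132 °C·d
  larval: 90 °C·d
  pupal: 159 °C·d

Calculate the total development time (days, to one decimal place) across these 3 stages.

38.1 days

Daily accumulation at 27.0 °C = 27.0 − 17.0 = 10.0 DD/day.
Total K = 132 + 90 + 159 = 381 DD.
Total duration = 381 / 10.0 = 38.100 ≈ 38.1 days.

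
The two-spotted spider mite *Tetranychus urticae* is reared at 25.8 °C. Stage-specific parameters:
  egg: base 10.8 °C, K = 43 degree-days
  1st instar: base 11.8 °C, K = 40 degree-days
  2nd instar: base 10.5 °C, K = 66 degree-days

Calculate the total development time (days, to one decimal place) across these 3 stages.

10.0 days

egg: 43 / (25.8 − 10.8) = 43 / 15.0 = 2.867 d.
1st instar: 40 / (25.8 − 11.8) = 40 / 14.0 = 2.857 d.
2nd instar: 66 / (25.8 − 10.5) = 66 / 15.3 = 4.314 d.
Sum = 10.038 ≈ 10.0 days.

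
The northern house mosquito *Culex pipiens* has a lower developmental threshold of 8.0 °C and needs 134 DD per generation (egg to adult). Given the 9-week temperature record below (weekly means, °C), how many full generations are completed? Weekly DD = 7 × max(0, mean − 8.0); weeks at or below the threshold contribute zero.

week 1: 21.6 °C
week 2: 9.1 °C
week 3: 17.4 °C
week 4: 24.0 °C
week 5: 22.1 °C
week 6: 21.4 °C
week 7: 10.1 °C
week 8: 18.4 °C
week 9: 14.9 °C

4 generations

Weekly DD (7 × max(0, T̄ − 8.0)): 95.2, 7.7, 65.8, 112.0, 98.7, 93.8, 14.7, 72.8, 48.3.
Season total = 609.0 DD.
Complete generations = ⌊609.0 / 134⌋ = 4.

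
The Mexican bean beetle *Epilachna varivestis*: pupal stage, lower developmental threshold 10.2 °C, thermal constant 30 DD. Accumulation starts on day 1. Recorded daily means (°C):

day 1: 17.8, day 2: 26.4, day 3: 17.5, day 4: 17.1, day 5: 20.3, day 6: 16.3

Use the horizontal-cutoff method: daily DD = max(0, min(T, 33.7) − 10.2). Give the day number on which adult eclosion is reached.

day 3

Daily DD above 10.2 °C (capped at 23.5): 7.6, 16.2, 7.3, 6.9, 10.1, 6.1.
Cumulative: 7.6, 23.8, 31.1, 38.0, 48.1, 54.2.
The total first reaches 30 DD on day 3.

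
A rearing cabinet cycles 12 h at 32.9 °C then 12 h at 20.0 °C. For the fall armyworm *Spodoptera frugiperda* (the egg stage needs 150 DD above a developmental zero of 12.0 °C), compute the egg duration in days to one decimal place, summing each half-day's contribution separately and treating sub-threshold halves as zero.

Day half: max(0, 32.9 − 12.0) × 0.5 = 20.9 × 0.5 = 10.45 DD.
Night half: max(0, 20.0 − 12.0) × 0.5 = 8.0 × 0.5 = 4.00 DD.
Per 24 h: 14.45 DD/day.
Duration = 150 / 14.45 = 10.381 ≈ 10.4 days.

10.4 days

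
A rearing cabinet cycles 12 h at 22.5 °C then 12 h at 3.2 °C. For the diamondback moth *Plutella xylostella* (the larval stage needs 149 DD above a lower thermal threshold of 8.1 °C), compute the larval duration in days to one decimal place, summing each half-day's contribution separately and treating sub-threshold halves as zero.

20.7 days

Day half: max(0, 22.5 − 8.1) × 0.5 = 14.4 × 0.5 = 7.20 DD.
Night half: max(0, 3.2 − 8.1) × 0.5 = 0.0 × 0.5 = 0.00 DD.
Per 24 h: 7.20 DD/day.
Duration = 149 / 7.20 = 20.694 ≈ 20.7 days.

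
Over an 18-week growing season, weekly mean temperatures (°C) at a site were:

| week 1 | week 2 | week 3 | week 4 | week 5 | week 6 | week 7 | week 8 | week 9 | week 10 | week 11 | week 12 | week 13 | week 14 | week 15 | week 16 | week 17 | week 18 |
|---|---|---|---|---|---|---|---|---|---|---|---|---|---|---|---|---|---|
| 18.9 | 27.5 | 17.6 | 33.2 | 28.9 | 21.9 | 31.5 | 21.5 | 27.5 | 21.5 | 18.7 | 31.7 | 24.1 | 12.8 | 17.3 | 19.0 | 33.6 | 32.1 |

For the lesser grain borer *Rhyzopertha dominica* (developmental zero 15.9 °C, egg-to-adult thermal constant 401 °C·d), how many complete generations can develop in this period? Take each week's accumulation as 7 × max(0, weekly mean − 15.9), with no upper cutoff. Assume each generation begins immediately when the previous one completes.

Weekly DD (7 × max(0, T̄ − 15.9)): 21.0, 81.2, 11.9, 121.1, 91.0, 42.0, 109.2, 39.2, 81.2, 39.2, 19.6, 110.6, 57.4, 0.0, 9.8, 21.7, 123.9, 113.4.
Season total = 1093.4 DD.
Complete generations = ⌊1093.4 / 401⌋ = 2.

2 generations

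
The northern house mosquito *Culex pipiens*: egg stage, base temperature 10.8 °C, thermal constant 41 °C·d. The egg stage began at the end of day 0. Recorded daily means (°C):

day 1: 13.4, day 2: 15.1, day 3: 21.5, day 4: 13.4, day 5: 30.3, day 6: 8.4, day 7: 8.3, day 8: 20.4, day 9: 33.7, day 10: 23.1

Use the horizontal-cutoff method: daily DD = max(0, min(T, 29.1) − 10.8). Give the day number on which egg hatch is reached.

day 8

Daily DD above 10.8 °C (capped at 18.3): 2.6, 4.3, 10.7, 2.6, 18.3, 0.0, 0.0, 9.6, 18.3, 12.3.
Cumulative: 2.6, 6.9, 17.6, 20.2, 38.5, 38.5, 38.5, 48.1, 66.4, 78.7.
The total first reaches 41 DD on day 8.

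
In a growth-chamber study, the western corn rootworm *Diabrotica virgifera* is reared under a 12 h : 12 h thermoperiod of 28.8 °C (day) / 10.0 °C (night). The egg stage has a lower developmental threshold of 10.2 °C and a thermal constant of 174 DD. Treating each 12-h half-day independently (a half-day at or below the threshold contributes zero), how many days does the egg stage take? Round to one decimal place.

Day half: max(0, 28.8 − 10.2) × 0.5 = 18.6 × 0.5 = 9.30 DD.
Night half: max(0, 10.0 − 10.2) × 0.5 = 0.0 × 0.5 = 0.00 DD.
Per 24 h: 9.30 DD/day.
Duration = 174 / 9.30 = 18.710 ≈ 18.7 days.

18.7 days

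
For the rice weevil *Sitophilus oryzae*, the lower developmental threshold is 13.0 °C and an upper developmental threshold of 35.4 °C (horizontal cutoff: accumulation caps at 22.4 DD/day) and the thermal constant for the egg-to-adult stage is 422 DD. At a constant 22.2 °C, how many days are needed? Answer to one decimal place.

45.9 days

Daily accumulation = 22.2 − 13.0 = 9.2 DD/day.
Duration = 422 / 9.2 = 45.870 ≈ 45.9 days.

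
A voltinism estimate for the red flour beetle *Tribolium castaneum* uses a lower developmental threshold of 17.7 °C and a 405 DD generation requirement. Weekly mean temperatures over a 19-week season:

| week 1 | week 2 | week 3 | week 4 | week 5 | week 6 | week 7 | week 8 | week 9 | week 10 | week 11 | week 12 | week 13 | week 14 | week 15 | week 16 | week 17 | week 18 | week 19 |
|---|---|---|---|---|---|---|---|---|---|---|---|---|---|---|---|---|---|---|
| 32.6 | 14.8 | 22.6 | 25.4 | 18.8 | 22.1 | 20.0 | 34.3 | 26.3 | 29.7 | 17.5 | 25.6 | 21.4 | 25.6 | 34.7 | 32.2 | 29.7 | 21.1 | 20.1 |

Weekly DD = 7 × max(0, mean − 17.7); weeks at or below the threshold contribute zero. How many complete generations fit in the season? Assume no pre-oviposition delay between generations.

Weekly DD (7 × max(0, T̄ − 17.7)): 104.3, 0.0, 34.3, 53.9, 7.7, 30.8, 16.1, 116.2, 60.2, 84.0, 0.0, 55.3, 25.9, 55.3, 119.0, 101.5, 84.0, 23.8, 16.8.
Season total = 989.1 DD.
Complete generations = ⌊989.1 / 405⌋ = 2.

2 generations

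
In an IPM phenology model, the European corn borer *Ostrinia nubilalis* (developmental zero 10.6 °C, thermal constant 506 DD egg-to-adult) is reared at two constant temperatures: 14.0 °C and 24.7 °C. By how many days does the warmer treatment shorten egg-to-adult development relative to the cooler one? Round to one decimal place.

At 14.0 °C: 506 / (14.0 − 10.6) = 506 / 3.4 = 148.824 d.
At 24.7 °C: 506 / (24.7 − 10.6) = 506 / 14.1 = 35.887 d.
Difference = |148.824 − 35.887| = 112.937 ≈ 112.9 days.

112.9 days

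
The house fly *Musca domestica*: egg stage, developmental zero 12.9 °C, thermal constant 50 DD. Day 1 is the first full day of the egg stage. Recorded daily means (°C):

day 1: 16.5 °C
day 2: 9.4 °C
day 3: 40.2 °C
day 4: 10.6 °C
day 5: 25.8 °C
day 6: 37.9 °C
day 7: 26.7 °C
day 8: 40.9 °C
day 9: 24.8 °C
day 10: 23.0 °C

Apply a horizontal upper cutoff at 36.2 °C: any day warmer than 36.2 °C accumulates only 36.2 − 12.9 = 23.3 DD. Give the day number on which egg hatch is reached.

Daily DD above 12.9 °C (capped at 23.3): 3.6, 0.0, 23.3, 0.0, 12.9, 23.3, 13.8, 23.3, 11.9, 10.1.
Cumulative: 3.6, 3.6, 26.9, 26.9, 39.8, 63.1, 76.9, 100.2, 112.1, 122.2.
The total first reaches 50 DD on day 6.

day 6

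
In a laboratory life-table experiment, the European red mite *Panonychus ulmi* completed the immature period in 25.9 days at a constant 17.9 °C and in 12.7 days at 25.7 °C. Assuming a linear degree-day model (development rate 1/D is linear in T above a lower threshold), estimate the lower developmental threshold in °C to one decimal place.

10.4 °C

Under the model K = D·(T − T_b), so D₁·(T₁ − T_b) = D₂·(T₂ − T_b).
25.9·(17.9 − T_b) = 12.7·(25.7 − T_b)
T_b = (25.9·17.9 − 12.7·25.7) / (25.9 − 12.7) = 137.22 / 13.2 = 10.395 °C ≈ 10.4 °C.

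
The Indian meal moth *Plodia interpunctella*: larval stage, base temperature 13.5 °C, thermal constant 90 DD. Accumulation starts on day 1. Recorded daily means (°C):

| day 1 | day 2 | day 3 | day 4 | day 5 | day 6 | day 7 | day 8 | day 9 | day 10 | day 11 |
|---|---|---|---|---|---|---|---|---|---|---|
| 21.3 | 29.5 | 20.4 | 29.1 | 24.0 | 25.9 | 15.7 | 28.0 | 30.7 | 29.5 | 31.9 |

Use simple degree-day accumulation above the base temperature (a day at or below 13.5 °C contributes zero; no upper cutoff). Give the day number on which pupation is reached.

Daily DD above 13.5 °C: 7.8, 16.0, 6.9, 15.6, 10.5, 12.4, 2.2, 14.5, 17.2, 16.0, 18.4.
Cumulative: 7.8, 23.8, 30.7, 46.3, 56.8, 69.2, 71.4, 85.9, 103.1, 119.1, 137.5.
The total first reaches 90 DD on day 9.

day 9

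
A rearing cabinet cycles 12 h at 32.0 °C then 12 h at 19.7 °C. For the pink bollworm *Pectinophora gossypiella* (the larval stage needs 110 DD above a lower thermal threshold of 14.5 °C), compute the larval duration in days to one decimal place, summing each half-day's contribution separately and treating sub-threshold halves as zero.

9.7 days

Day half: max(0, 32.0 − 14.5) × 0.5 = 17.5 × 0.5 = 8.75 DD.
Night half: max(0, 19.7 − 14.5) × 0.5 = 5.2 × 0.5 = 2.60 DD.
Per 24 h: 11.35 DD/day.
Duration = 110 / 11.35 = 9.692 ≈ 9.7 days.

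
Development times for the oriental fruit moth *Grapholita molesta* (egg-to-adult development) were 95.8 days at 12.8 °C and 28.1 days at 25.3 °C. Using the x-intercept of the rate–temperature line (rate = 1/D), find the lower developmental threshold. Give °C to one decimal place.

7.6 °C

Under the model K = D·(T − T_b), so D₁·(T₁ − T_b) = D₂·(T₂ − T_b).
95.8·(12.8 − T_b) = 28.1·(25.3 − T_b)
T_b = (95.8·12.8 − 28.1·25.3) / (95.8 − 28.1) = 515.31 / 67.7 = 7.612 °C ≈ 7.6 °C.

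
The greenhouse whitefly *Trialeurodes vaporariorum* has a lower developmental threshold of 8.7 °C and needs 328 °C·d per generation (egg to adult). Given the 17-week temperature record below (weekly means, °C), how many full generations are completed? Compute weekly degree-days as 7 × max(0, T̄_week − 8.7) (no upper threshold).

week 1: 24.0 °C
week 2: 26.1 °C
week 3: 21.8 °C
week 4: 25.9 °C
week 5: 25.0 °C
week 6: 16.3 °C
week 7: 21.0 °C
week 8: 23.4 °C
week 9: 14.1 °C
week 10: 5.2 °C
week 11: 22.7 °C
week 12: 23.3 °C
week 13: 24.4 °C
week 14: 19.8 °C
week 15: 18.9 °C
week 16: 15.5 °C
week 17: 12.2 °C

4 generations

Weekly DD (7 × max(0, T̄ − 8.7)): 107.1, 121.8, 91.7, 120.4, 114.1, 53.2, 86.1, 102.9, 37.8, 0.0, 98.0, 102.2, 109.9, 77.7, 71.4, 47.6, 24.5.
Season total = 1366.4 DD.
Complete generations = ⌊1366.4 / 328⌋ = 4.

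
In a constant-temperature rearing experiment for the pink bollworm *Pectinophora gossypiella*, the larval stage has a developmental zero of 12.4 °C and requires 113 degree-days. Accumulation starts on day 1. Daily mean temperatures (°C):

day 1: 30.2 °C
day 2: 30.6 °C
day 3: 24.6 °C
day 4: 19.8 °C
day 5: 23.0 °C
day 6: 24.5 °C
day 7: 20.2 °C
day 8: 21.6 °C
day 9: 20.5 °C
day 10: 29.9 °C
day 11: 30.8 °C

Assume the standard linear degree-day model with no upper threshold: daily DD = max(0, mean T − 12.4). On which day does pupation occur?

Daily DD above 12.4 °C: 17.8, 18.2, 12.2, 7.4, 10.6, 12.1, 7.8, 9.2, 8.1, 17.5, 18.4.
Cumulative: 17.8, 36.0, 48.2, 55.6, 66.2, 78.3, 86.1, 95.3, 103.4, 120.9, 139.3.
The total first reaches 113 DD on day 10.

day 10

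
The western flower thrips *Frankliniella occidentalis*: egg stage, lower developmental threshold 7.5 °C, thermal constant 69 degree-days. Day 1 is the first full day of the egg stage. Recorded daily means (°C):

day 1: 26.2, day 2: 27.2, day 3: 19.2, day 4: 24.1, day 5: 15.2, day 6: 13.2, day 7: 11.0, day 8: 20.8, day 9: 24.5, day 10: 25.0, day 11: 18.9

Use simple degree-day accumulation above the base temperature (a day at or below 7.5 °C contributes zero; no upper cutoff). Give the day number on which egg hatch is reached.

day 5

Daily DD above 7.5 °C: 18.7, 19.7, 11.7, 16.6, 7.7, 5.7, 3.5, 13.3, 17.0, 17.5, 11.4.
Cumulative: 18.7, 38.4, 50.1, 66.7, 74.4, 80.1, 83.6, 96.9, 113.9, 131.4, 142.8.
The total first reaches 69 DD on day 5.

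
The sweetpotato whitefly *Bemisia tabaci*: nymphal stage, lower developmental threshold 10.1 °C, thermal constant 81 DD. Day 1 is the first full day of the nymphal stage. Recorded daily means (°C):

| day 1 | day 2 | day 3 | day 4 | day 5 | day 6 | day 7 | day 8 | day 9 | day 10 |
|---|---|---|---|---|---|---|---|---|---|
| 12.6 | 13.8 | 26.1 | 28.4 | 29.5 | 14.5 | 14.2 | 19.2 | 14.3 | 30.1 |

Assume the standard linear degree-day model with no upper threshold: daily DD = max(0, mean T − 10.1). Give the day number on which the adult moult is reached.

Daily DD above 10.1 °C: 2.5, 3.7, 16.0, 18.3, 19.4, 4.4, 4.1, 9.1, 4.2, 20.0.
Cumulative: 2.5, 6.2, 22.2, 40.5, 59.9, 64.3, 68.4, 77.5, 81.7, 101.7.
The total first reaches 81 DD on day 9.

day 9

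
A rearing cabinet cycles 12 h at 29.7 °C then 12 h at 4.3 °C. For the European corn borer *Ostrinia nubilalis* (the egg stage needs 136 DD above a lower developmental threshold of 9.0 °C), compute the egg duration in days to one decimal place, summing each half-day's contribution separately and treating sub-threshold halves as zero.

Day half: max(0, 29.7 − 9.0) × 0.5 = 20.7 × 0.5 = 10.35 DD.
Night half: max(0, 4.3 − 9.0) × 0.5 = 0.0 × 0.5 = 0.00 DD.
Per 24 h: 10.35 DD/day.
Duration = 136 / 10.35 = 13.140 ≈ 13.1 days.

13.1 days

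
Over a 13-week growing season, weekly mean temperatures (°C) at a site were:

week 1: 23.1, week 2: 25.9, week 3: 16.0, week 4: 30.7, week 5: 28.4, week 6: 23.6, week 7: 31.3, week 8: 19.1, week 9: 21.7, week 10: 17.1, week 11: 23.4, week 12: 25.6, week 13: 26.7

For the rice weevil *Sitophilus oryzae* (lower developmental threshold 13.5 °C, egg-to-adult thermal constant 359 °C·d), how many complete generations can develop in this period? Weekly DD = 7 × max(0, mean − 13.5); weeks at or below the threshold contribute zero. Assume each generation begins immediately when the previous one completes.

2 generations

Weekly DD (7 × max(0, T̄ − 13.5)): 67.2, 86.8, 17.5, 120.4, 104.3, 70.7, 124.6, 39.2, 57.4, 25.2, 69.3, 84.7, 92.4.
Season total = 959.7 DD.
Complete generations = ⌊959.7 / 359⌋ = 2.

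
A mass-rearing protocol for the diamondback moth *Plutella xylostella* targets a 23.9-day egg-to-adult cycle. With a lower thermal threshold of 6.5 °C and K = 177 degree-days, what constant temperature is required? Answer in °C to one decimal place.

Required daily accumulation = 177 / 23.9 = 7.406 DD/day.
T = T_base + 7.406 = 6.5 + 7.406 = 13.906 ≈ 13.9 °C.

13.9 °C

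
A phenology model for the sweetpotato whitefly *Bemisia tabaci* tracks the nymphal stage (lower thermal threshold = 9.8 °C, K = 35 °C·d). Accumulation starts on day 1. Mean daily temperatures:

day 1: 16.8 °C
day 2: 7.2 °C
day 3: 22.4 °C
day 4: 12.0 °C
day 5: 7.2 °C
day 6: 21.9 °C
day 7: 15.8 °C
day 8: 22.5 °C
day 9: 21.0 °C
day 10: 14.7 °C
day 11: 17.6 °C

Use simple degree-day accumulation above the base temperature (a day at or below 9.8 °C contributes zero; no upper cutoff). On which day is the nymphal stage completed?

Daily DD above 9.8 °C: 7.0, 0.0, 12.6, 2.2, 0.0, 12.1, 6.0, 12.7, 11.2, 4.9, 7.8.
Cumulative: 7.0, 7.0, 19.6, 21.8, 21.8, 33.9, 39.9, 52.6, 63.8, 68.7, 76.5.
The total first reaches 35 DD on day 7.

day 7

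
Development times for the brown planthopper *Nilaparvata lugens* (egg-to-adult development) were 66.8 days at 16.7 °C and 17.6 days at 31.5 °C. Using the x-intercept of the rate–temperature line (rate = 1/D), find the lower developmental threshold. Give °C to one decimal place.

Linear rate model ⇒ the product D·(T − T_b) is constant across temperatures.
66.8·(16.7 − T_b) = 17.6·(31.5 − T_b)
T_b = (66.8·16.7 − 17.6·31.5) / (66.8 − 17.6) = 561.16 / 49.2 = 11.406 °C ≈ 11.4 °C.

11.4 °C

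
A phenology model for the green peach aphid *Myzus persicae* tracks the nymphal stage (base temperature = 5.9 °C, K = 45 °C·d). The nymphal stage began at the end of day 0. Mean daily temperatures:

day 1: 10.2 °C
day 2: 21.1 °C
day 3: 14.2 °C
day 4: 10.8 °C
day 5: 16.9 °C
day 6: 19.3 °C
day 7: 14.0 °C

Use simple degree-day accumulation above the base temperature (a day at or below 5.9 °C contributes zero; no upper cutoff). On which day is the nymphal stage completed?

day 6

Daily DD above 5.9 °C: 4.3, 15.2, 8.3, 4.9, 11.0, 13.4, 8.1.
Cumulative: 4.3, 19.5, 27.8, 32.7, 43.7, 57.1, 65.2.
The total first reaches 45 DD on day 6.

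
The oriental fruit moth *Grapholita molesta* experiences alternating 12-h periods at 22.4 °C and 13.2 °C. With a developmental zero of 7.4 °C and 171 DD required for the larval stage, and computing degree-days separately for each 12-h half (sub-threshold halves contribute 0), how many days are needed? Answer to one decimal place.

Day half: max(0, 22.4 − 7.4) × 0.5 = 15.0 × 0.5 = 7.50 DD.
Night half: max(0, 13.2 − 7.4) × 0.5 = 5.8 × 0.5 = 2.90 DD.
Per 24 h: 10.40 DD/day.
Duration = 171 / 10.40 = 16.442 ≈ 16.4 days.

16.4 days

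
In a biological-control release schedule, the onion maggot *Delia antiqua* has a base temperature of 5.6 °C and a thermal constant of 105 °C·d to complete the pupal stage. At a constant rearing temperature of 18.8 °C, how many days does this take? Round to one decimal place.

Daily accumulation = 18.8 − 5.6 = 13.2 DD/day.
Duration = 105 / 13.2 = 7.955 ≈ 8.0 days.

8.0 days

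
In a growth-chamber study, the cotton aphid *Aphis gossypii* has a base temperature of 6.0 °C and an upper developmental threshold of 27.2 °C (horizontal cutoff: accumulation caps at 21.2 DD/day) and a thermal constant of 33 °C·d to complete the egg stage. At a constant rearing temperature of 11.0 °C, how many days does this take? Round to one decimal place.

6.6 days

Daily accumulation = 11.0 − 6.0 = 5.0 DD/day.
Duration = 33 / 5.0 = 6.600 ≈ 6.6 days.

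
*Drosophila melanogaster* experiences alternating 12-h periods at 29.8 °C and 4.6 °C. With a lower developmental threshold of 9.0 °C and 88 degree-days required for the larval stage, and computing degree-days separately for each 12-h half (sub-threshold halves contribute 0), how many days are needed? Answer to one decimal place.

Day half: max(0, 29.8 − 9.0) × 0.5 = 20.8 × 0.5 = 10.40 DD.
Night half: max(0, 4.6 − 9.0) × 0.5 = 0.0 × 0.5 = 0.00 DD.
Per 24 h: 10.40 DD/day.
Duration = 88 / 10.40 = 8.462 ≈ 8.5 days.

8.5 days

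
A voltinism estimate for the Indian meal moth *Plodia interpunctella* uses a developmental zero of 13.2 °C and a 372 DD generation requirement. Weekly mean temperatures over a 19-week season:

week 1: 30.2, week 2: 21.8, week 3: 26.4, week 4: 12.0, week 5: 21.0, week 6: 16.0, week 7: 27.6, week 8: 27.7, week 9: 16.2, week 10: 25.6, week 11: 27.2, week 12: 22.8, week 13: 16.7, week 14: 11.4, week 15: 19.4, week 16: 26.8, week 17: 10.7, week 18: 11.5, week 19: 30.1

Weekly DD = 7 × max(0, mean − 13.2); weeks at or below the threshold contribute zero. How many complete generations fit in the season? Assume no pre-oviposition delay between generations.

2 generations

Weekly DD (7 × max(0, T̄ − 13.2)): 119.0, 60.2, 92.4, 0.0, 54.6, 19.6, 100.8, 101.5, 21.0, 86.8, 98.0, 67.2, 24.5, 0.0, 43.4, 95.2, 0.0, 0.0, 118.3.
Season total = 1102.5 DD.
Complete generations = ⌊1102.5 / 372⌋ = 2.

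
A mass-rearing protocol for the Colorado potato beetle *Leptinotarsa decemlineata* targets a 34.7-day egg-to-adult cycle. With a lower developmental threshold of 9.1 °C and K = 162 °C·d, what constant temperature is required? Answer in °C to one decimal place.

13.8 °C

Required daily accumulation = 162 / 34.7 = 4.669 DD/day.
T = T_base + 4.669 = 9.1 + 4.669 = 13.769 ≈ 13.8 °C.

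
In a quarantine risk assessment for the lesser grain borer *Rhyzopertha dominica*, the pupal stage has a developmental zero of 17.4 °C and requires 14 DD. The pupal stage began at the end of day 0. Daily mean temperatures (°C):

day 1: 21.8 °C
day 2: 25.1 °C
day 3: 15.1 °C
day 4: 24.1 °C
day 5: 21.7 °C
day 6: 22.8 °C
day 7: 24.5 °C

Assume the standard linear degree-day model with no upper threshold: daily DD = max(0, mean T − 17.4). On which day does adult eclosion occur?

day 4

Daily DD above 17.4 °C: 4.4, 7.7, 0.0, 6.7, 4.3, 5.4, 7.1.
Cumulative: 4.4, 12.1, 12.1, 18.8, 23.1, 28.5, 35.6.
The total first reaches 14 DD on day 4.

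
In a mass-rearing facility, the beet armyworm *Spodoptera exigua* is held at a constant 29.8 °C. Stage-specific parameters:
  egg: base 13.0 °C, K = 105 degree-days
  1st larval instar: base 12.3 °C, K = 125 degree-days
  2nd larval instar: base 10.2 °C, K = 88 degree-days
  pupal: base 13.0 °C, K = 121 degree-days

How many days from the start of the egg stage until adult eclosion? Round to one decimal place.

egg: 105 / (29.8 − 13.0) = 105 / 16.8 = 6.250 d.
1st larval instar: 125 / (29.8 − 12.3) = 125 / 17.5 = 7.143 d.
2nd larval instar: 88 / (29.8 − 10.2) = 88 / 19.6 = 4.490 d.
pupal: 121 / (29.8 − 13.0) = 121 / 16.8 = 7.202 d.
Sum = 25.085 ≈ 25.1 days.

25.1 days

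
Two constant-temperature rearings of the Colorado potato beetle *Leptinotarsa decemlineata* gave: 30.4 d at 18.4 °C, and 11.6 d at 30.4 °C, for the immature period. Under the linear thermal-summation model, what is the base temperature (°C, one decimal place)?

11.0 °C

Linear rate model ⇒ the product D·(T − T_b) is constant across temperatures.
30.4·(18.4 − T_b) = 11.6·(30.4 − T_b)
T_b = (30.4·18.4 − 11.6·30.4) / (30.4 − 11.6) = 206.72 / 18.8 = 10.996 °C ≈ 11.0 °C.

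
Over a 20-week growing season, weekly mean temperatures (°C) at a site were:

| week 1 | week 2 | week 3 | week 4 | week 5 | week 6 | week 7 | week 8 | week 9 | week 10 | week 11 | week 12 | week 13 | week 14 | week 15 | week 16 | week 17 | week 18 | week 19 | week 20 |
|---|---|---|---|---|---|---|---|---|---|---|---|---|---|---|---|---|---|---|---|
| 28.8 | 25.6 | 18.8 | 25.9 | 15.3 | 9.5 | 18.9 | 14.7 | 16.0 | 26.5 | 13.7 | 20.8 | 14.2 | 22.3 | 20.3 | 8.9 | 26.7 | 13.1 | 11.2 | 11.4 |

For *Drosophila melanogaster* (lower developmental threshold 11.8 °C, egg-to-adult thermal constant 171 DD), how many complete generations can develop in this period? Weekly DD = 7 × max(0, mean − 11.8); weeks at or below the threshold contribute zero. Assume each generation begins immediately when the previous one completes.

5 generations

Weekly DD (7 × max(0, T̄ − 11.8)): 119.0, 96.6, 49.0, 98.7, 24.5, 0.0, 49.7, 20.3, 29.4, 102.9, 13.3, 63.0, 16.8, 73.5, 59.5, 0.0, 104.3, 9.1, 0.0, 0.0.
Season total = 929.6 DD.
Complete generations = ⌊929.6 / 171⌋ = 5.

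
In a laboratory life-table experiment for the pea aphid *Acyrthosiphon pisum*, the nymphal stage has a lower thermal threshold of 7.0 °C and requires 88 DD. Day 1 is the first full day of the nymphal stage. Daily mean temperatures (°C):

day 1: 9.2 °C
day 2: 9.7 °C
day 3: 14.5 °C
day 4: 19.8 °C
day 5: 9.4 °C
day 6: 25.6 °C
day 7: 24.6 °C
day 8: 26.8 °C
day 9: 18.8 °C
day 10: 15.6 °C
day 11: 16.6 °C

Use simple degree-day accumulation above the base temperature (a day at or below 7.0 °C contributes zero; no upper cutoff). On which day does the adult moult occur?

day 9

Daily DD above 7.0 °C: 2.2, 2.7, 7.5, 12.8, 2.4, 18.6, 17.6, 19.8, 11.8, 8.6, 9.6.
Cumulative: 2.2, 4.9, 12.4, 25.2, 27.6, 46.2, 63.8, 83.6, 95.4, 104.0, 113.6.
The total first reaches 88 DD on day 9.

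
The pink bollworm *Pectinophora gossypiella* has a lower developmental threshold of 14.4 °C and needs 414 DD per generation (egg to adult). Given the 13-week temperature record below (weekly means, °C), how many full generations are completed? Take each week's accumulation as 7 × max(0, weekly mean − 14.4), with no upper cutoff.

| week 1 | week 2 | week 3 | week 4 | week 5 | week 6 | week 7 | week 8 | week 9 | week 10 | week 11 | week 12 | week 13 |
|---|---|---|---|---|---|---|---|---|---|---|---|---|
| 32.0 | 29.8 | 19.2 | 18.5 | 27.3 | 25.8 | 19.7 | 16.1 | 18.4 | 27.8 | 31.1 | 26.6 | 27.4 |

Weekly DD (7 × max(0, T̄ − 14.4)): 123.2, 107.8, 33.6, 28.7, 90.3, 79.8, 37.1, 11.9, 28.0, 93.8, 116.9, 85.4, 91.0.
Season total = 927.5 DD.
Complete generations = ⌊927.5 / 414⌋ = 2.

2 generations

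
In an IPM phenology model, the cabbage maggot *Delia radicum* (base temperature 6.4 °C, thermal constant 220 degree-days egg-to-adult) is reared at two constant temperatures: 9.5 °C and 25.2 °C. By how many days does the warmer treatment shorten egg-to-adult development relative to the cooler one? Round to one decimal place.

At 9.5 °C: 220 / (9.5 − 6.4) = 220 / 3.1 = 70.968 d.
At 25.2 °C: 220 / (25.2 − 6.4) = 220 / 18.8 = 11.702 d.
Difference = |70.968 − 11.702| = 59.266 ≈ 59.3 days.

59.3 days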